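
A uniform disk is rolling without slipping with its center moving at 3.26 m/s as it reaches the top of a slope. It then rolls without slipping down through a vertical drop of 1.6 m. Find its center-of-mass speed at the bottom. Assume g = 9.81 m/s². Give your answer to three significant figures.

The moment of inertia is (1/2)MR², giving k ≡ I/(MR²) = 0.5.
Rolling without slipping gives ω = v/R, so the total kinetic energy is ½Mv² + ½Iω² = ½(1+k)Mv² = (3/4)Mv².
Energy conservation: (3/4)Mv₀² + Mgh = (3/4)Mv², so v² = v₀² + 2gh/(1+k).
v = √(3.26² + 2×9.81×1.6/1.5) = √31.56 ≈ 5.62 m/s.

v ≈ 5.62 m/s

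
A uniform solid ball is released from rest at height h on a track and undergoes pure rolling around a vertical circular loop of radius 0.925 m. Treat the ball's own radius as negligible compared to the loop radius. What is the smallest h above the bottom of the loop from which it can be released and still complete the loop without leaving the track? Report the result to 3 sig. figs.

h_min ≈ 2.50 m

Here I = (2/5)MR², so the shape factor k = I/(MR²) = 0.4.
At the top, contact is just lost when gravity alone supplies the centripetal force: Mg = Mv_top²/r, i.e. v_top² = gr.
With ω = v/R, the kinetic energy at speed v is ½(1+k)Mv² = (7/10)Mv².
Energy conservation from release (height h) to the top (height 2r): Mgh = Mg(2r) + (7/10)M·gr.
Thus h_min = 2r + (1+k)r/2 = r(2 + 1.4/2) = 0.925 × 2.7 ≈ 2.50 m.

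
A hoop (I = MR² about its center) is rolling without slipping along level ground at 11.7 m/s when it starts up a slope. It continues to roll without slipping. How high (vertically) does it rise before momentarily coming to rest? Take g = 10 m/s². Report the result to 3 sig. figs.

h ≈ 13.7 m

The moment of inertia is MR², giving k ≡ I/(MR²) = 1.
Pure rolling means v = ωR; then KE = ½Mv² + ½I(v/R)² = ½(1+k)Mv² = Mv².
All of this converts to potential energy at the highest point: Mv₀² = Mgh.
Thus h = (1+k)v₀²/(2g) = 2 × 11.7² / (2 × 10) ≈ 13.7 m.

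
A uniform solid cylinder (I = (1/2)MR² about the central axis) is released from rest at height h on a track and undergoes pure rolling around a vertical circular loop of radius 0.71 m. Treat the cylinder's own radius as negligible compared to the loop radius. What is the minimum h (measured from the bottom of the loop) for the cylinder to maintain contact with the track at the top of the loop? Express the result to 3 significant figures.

With I = (1/2)MR², the ratio k = I/(MR²) is 0.5.
At the top, contact is just lost when gravity alone supplies the centripetal force: Mg = Mv_top²/r, i.e. v_top² = gr.
With ω = v/R, the kinetic energy at speed v is ½(1+k)Mv² = (3/4)Mv².
Energy conservation from release (height h) to the top (height 2r): Mgh = Mg(2r) + (3/4)M·gr.
Thus h_min = 2r + (1+k)r/2 = r(2 + 1.5/2) = 0.71 × 2.75 ≈ 1.95 m.

h_min ≈ 1.95 m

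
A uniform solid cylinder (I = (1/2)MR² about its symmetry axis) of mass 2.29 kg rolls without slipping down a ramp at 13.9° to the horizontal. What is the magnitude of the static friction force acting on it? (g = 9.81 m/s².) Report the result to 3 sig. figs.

f ≈ 1.80 N

For this body I = (1/2)MR², i.e. k = I/(MR²) = 0.5.
Along the incline Mg sinθ − f = Ma, and torque about the center fR = Iα = kMR²(a/R) gives f = kMa.
Combining, a = g sinθ/(1+k) and f = kMa = kMg sinθ/(1+k).
f = 0.5 × 2.29 × 9.81 × sin13.9° / 1.5 ≈ 1.80 N.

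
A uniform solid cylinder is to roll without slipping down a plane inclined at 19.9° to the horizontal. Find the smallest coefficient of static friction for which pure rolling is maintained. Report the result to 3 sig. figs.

μ_min ≈ 0.121

The moment of inertia is (1/2)MR², giving k ≡ I/(MR²) = 0.5.
Newton's second law down the slope: Mg sinθ − f = Ma. The torque equation fR = Iα (with α = a/R) gives f = kMa.
These give a = g sinθ/(1+k) and the required friction f = kMg sinθ/(1+k).
The normal force is N = Mg cosθ, so μ_min = f/N = k tanθ/(1+k).
μ_min = 0.5 × tan19.9° / 1.5 ≈ 0.121.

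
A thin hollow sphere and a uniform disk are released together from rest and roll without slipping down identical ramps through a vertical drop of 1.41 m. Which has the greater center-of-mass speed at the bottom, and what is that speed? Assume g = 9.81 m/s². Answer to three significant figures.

For rolling without slipping, Mgh = ½(1+k)Mv² where k = I/(MR²), so v = √(2gh/(1+k)).
Thin hollow sphere: k = 2/3, giving v = √(2×9.81×1.41/1.667) = 4.074 m/s.
Uniform disk: k = 0.5, giving v = √(2×9.81×1.41/1.5) = 4.295 m/s.
The smaller k wins: the uniform disk, at ≈ 4.29 m/s.

the uniform disk, at v ≈ 4.29 m/s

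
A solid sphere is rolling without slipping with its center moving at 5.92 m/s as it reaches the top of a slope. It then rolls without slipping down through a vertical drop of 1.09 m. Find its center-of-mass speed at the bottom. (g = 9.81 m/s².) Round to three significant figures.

v ≈ 7.09 m/s

Here I = (2/5)MR², so the shape factor k = I/(MR²) = 0.4.
Since it rolls without slipping, ω = v/R and KE = ½Mv² + ½Iω² = ½(1+k)Mv² = (7/10)Mv².
Conserving energy between top and bottom: (7/10)Mv² = (7/10)Mv₀² + Mgh, hence v² = v₀² + 2gh/(1+k).
v = √(5.92² + 2×9.81×1.09/1.4) = √50.32 ≈ 7.09 m/s.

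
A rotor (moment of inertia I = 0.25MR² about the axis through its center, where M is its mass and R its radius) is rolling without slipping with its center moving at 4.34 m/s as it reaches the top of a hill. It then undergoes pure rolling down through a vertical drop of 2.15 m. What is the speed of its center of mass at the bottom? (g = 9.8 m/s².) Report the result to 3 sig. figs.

The moment of inertia is 0.25MR², giving k ≡ I/(MR²) = 0.25.
Pure rolling means v = ωR; then KE = ½Mv² + ½I(v/R)² = ½(1+k)Mv² = (5/8)Mv².
Conserving energy between top and bottom: (5/8)Mv² = (5/8)Mv₀² + Mgh, hence v² = v₀² + 2gh/(1+k).
v = √(4.34² + 2×9.8×2.15/1.25) = √52.55 ≈ 7.25 m/s.

v ≈ 7.25 m/s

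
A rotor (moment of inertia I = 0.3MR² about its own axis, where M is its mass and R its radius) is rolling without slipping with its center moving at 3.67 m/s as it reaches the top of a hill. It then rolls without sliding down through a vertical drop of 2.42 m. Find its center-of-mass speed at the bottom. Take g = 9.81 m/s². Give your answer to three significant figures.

Here I = 0.3MR², so the shape factor k = I/(MR²) = 0.3.
Since it rolls without slipping, ω = v/R and KE = ½Mv² + ½Iω² = ½(1+k)Mv² = (13/20)Mv².
Conserving energy between top and bottom: (13/20)Mv² = (13/20)Mv₀² + Mgh, hence v² = v₀² + 2gh/(1+k).
v = √(3.67² + 2×9.81×2.42/1.3) = √49.99 ≈ 7.07 m/s.

v ≈ 7.07 m/s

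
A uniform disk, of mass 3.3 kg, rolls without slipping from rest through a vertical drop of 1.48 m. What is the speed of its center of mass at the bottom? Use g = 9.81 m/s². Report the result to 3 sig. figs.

v ≈ 4.40 m/s

The moment of inertia is (1/2)MR², giving k ≡ I/(MR²) = 0.5.
The rolling condition ω = v/R makes the rotational term ½I(v/R)² = ½kMv², so KE_total = ½(1+k)Mv² = (3/4)Mv².
Energy conservation: Mgh = (3/4)Mv², so v = √(2gh/(1+k)) = √(2 × 9.81 × 1.48 / 1.5) ≈ 4.40 m/s.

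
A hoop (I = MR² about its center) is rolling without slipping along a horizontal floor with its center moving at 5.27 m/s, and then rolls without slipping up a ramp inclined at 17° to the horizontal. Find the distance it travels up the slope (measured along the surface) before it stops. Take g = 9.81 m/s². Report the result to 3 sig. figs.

Here I = MR², so the shape factor k = I/(MR²) = 1.
Rolling without slipping gives ω = v/R, so the total kinetic energy is ½Mv² + ½Iω² = ½(1+k)Mv² = Mv².
Setting this equal to Mgh gives the vertical rise h = (1+k)v₀²/(2g) = 2×5.27²/(2×9.81) = 2.831 m.
Along the incline, d = h/sinθ = 2.831/sin17° ≈ 9.68 m.

d ≈ 9.68 m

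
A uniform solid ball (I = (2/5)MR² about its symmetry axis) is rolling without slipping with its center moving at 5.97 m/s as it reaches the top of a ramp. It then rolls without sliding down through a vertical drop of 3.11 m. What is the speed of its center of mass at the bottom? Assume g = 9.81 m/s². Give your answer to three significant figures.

With I = (2/5)MR², the ratio k = I/(MR²) is 0.4.
Since it rolls without slipping, ω = v/R and KE = ½Mv² + ½Iω² = ½(1+k)Mv² = (7/10)Mv².
Conserving energy between top and bottom: (7/10)Mv² = (7/10)Mv₀² + Mgh, hence v² = v₀² + 2gh/(1+k).
v = √(5.97² + 2×9.81×3.11/1.4) = √79.23 ≈ 8.90 m/s.

v ≈ 8.90 m/s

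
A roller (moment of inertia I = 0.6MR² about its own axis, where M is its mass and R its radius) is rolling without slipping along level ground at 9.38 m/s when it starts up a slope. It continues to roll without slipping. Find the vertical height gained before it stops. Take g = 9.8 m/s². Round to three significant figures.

For this body I = 0.6MR², i.e. k = I/(MR²) = 0.6.
Rolling without slipping gives ω = v/R, so the total kinetic energy is ½Mv² + ½Iω² = ½(1+k)Mv² = (4/5)Mv².
All of this converts to potential energy at the highest point: (4/5)Mv₀² = Mgh.
Thus h = (1+k)v₀²/(2g) = 1.6 × 9.38² / (2 × 9.8) ≈ 7.18 m.

h ≈ 7.18 m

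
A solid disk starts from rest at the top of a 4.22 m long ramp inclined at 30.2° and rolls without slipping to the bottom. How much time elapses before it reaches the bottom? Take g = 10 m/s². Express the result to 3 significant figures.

With I = (1/2)MR², the ratio k = I/(MR²) is 0.5.
Translational: Mg sinθ − f = Ma. Rotational about the CM: fR = Iα = kMRa, so f = kMa.
Hence a = g sinθ/(1+k) = 10×sin30.2°/1.5 = 3.353 m/s².
With constant a from rest, t = √(2L/a) = √(2·4.22/3.353) ≈ 1.59 s.

t ≈ 1.59 s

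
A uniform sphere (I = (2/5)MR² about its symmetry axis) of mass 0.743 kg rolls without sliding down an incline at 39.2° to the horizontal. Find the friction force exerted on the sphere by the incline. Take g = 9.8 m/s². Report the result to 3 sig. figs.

Here I = (2/5)MR², so the shape factor k = I/(MR²) = 0.4.
Along the incline Mg sinθ − f = Ma, and torque about the center fR = Iα = kMR²(a/R) gives f = kMa.
Combining, a = g sinθ/(1+k) and f = kMa = kMg sinθ/(1+k).
f = 0.4 × 0.743 × 9.8 × sin39.2° / 1.4 ≈ 1.31 N.

f ≈ 1.31 N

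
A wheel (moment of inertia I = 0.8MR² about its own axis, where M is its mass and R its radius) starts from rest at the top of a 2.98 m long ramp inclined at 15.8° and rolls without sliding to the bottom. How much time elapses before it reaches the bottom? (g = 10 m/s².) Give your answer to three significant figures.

t ≈ 1.98 s

With I = 0.8MR², the ratio k = I/(MR²) is 0.8.
Translational: Mg sinθ − f = Ma. Rotational about the CM: fR = Iα = kMRa, so f = kMa.
Hence a = g sinθ/(1+k) = 10×sin15.8°/1.8 = 1.513 m/s².
With constant a from rest, t = √(2L/a) = √(2·2.98/1.513) ≈ 1.98 s.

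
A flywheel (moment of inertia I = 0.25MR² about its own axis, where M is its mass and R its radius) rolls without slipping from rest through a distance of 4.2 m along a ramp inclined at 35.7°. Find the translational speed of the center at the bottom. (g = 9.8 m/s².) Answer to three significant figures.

With I = 0.25MR², the ratio k = I/(MR²) is 0.25.
The rolling condition ω = v/R makes the rotational term ½I(v/R)² = ½kMv², so KE_total = ½(1+k)Mv² = (5/8)Mv².
The vertical drop is h = L sinθ = 4.2 × sin35.7° = 2.451 m.
Setting Mgh = (5/8)Mv² gives v = √(2gh/(1+k)) = √(2·9.8·2.451/1.25) ≈ 6.20 m/s.

v ≈ 6.20 m/s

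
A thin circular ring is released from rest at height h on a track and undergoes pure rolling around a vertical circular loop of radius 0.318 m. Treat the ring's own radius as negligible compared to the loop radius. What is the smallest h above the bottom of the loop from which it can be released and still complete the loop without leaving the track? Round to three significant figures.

h_min ≈ 0.954 m

Here I = MR², so the shape factor k = I/(MR²) = 1.
At the top of the loop, the minimum-contact condition is Mg = Mv_top²/r, so v_top² = gr.
With ω = v/R, the kinetic energy at speed v is ½(1+k)Mv² = Mv².
Energy conservation from release (height h) to the top (height 2r): Mgh = Mg(2r) + M·gr.
Thus h_min = 2r + (1+k)r/2 = r(2 + 2/2) = 0.318 × 3 ≈ 0.954 m.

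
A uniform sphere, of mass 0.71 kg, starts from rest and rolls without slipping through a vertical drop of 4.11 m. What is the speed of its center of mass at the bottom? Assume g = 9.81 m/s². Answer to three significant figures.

v ≈ 7.59 m/s

The moment of inertia is (2/5)MR², giving k ≡ I/(MR²) = 0.4.
Since it rolls without slipping, ω = v/R and KE = ½Mv² + ½Iω² = ½(1+k)Mv² = (7/10)Mv².
Setting Mgh = (7/10)Mv² gives v = √(2gh/(1+k)) = √(2·9.81·4.11/1.4) ≈ 7.59 m/s.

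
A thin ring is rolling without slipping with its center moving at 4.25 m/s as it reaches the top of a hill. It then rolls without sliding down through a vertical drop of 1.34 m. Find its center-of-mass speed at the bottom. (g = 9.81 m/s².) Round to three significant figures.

v ≈ 5.59 m/s

The moment of inertia is MR², giving k ≡ I/(MR²) = 1.
The rolling condition ω = v/R makes the rotational term ½I(v/R)² = ½kMv², so KE_total = ½(1+k)Mv² = Mv².
Conserving energy between top and bottom: Mv² = Mv₀² + Mgh, hence v² = v₀² + 2gh/(1+k).
v = √(4.25² + 2×9.81×1.34/2) = √31.21 ≈ 5.59 m/s.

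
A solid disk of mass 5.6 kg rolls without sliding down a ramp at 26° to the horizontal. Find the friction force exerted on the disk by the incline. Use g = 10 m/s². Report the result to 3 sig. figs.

f ≈ 8.18 N

For this body I = (1/2)MR², i.e. k = I/(MR²) = 0.5.
Newton's second law down the slope: Mg sinθ − f = Ma. The torque equation fR = Iα (with α = a/R) gives f = kMa.
Combining, a = g sinθ/(1+k) and f = kMa = kMg sinθ/(1+k).
f = 0.5 × 5.6 × 10 × sin26° / 1.5 ≈ 8.18 N.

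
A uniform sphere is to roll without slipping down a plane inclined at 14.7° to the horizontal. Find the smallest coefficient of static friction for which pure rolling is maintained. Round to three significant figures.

μ_min ≈ 0.0750

For this body I = (2/5)MR², i.e. k = I/(MR²) = 0.4.
Along the incline Mg sinθ − f = Ma, and torque about the center fR = Iα = kMR²(a/R) gives f = kMa.
These give a = g sinθ/(1+k) and the required friction f = kMg sinθ/(1+k).
With N = Mg cosθ, the no-slip condition f ≤ μN gives μ_min = f/N = k tanθ/(1+k).
μ_min = 0.4 × tan14.7° / 1.4 ≈ 0.0750.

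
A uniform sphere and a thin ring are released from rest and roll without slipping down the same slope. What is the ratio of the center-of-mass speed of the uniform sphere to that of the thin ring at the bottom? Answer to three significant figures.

v_ratio ≈ 1.20

Each satisfies Mgh = ½(1+k)Mv² with k = I/(MR²), so v ∝ 1/√(1+k).
For the uniform sphere k = 0.4; for the thin ring k = 1.
v₁/v₂ = √((1+k₂)/(1+k₁)) = √(2/1.4) ≈ 1.20.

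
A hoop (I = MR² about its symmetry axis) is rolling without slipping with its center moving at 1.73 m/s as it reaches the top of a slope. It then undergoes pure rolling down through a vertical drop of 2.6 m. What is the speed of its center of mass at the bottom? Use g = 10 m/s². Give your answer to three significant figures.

Here I = MR², so the shape factor k = I/(MR²) = 1.
Rolling without slipping gives ω = v/R, so the total kinetic energy is ½Mv² + ½Iω² = ½(1+k)Mv² = Mv².
Conserving energy between top and bottom: Mv² = Mv₀² + Mgh, hence v² = v₀² + 2gh/(1+k).
v = √(1.73² + 2×10×2.6/2) = √28.99 ≈ 5.38 m/s.

v ≈ 5.38 m/s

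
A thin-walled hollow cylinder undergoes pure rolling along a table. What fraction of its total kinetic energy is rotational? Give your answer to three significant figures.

fraction ≈ 0.500

With I = MR², the ratio k = I/(MR²) is 1.
With ω = v/R, KE_trans = ½Mv² and KE_rot = ½Iω² = ½kMv², so KE_total = ½(1+k)Mv².
The rotational fraction is therefore k/(1+k) = 1/2 ≈ 0.500.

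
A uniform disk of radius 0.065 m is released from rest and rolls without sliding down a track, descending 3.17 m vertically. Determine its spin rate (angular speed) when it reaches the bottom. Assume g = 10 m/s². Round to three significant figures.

ω ≈ 100 rad/s

With I = (1/2)MR², the ratio k = I/(MR²) is 0.5.
The rolling condition ω = v/R makes the rotational term ½I(v/R)² = ½kMv², so KE_total = ½(1+k)Mv² = (3/4)Mv².
Energy conservation Mgh = ½(1+k)Mv² gives v = √(2gh/(1+k)) = √(2 × 10 × 3.17 / 1.5) = 6.501 m/s.
The angular speed follows from ω = v/R = 6.501/0.065 ≈ 100 rad/s.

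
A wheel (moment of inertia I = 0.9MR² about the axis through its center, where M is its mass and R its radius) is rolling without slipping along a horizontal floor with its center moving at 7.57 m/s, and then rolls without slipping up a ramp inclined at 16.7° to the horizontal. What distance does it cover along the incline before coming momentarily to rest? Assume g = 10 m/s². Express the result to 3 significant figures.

Here I = 0.9MR², so the shape factor k = I/(MR²) = 0.9.
Rolling without slipping gives ω = v/R, so the total kinetic energy is ½Mv² + ½Iω² = ½(1+k)Mv² = (19/20)Mv².
Setting this equal to Mgh gives the vertical rise h = (1+k)v₀²/(2g) = 1.9×7.57²/(2×10) = 5.444 m.
Along the incline, d = h/sinθ = 5.444/sin16.7° ≈ 18.9 m.

d ≈ 18.9 m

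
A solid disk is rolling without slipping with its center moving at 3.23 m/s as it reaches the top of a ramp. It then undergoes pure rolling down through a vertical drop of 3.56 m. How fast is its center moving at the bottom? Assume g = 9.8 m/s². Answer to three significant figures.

Here I = (1/2)MR², so the shape factor k = I/(MR²) = 0.5.
The rolling condition ω = v/R makes the rotational term ½I(v/R)² = ½kMv², so KE_total = ½(1+k)Mv² = (3/4)Mv².
Energy conservation: (3/4)Mv₀² + Mgh = (3/4)Mv², so v² = v₀² + 2gh/(1+k).
v = √(3.23² + 2×9.8×3.56/1.5) = √56.95 ≈ 7.55 m/s.

v ≈ 7.55 m/s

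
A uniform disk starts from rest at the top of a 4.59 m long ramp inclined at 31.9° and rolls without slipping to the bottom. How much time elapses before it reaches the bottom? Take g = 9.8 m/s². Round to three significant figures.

For this body I = (1/2)MR², i.e. k = I/(MR²) = 0.5.
Along the incline Mg sinθ − f = Ma, and torque about the center fR = Iα = kMR²(a/R) gives f = kMa.
Hence a = g sinθ/(1+k) = 9.8×sin31.9°/1.5 = 3.452 m/s².
Starting from rest, L = ½at², so t = √(2L/a) = √(2×4.59/3.452) ≈ 1.63 s.

t ≈ 1.63 s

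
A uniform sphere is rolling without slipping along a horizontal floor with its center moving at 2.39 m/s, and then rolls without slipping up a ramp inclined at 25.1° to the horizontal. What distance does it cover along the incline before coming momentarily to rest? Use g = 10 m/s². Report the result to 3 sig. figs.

The moment of inertia is (2/5)MR², giving k ≡ I/(MR²) = 0.4.
The rolling condition ω = v/R makes the rotational term ½I(v/R)² = ½kMv², so KE_total = ½(1+k)Mv² = (7/10)Mv².
Setting this equal to Mgh gives the vertical rise h = (1+k)v₀²/(2g) = 1.4×2.39²/(2×10) = 0.3998 m.
Along the incline, d = h/sinθ = 0.3998/sin25.1° ≈ 0.943 m.

d ≈ 0.943 m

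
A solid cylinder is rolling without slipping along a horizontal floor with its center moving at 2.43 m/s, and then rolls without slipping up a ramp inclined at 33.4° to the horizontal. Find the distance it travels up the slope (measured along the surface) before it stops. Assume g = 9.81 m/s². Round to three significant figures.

The moment of inertia is (1/2)MR², giving k ≡ I/(MR²) = 0.5.
Rolling without slipping gives ω = v/R, so the total kinetic energy is ½Mv² + ½Iω² = ½(1+k)Mv² = (3/4)Mv².
Setting this equal to Mgh gives the vertical rise h = (1+k)v₀²/(2g) = 1.5×2.43²/(2×9.81) = 0.4514 m.
The distance along the slope is d = h/sinθ = 0.4514/sin33.4° ≈ 0.820 m.

d ≈ 0.820 m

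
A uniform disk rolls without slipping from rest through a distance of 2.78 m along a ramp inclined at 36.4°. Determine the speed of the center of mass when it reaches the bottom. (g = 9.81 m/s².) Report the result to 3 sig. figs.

With I = (1/2)MR², the ratio k = I/(MR²) is 0.5.
Since it rolls without slipping, ω = v/R and KE = ½Mv² + ½Iω² = ½(1+k)Mv² = (3/4)Mv².
The vertical drop is h = L sinθ = 2.78 × sin36.4° = 1.65 m.
Setting Mgh = (3/4)Mv² gives v = √(2gh/(1+k)) = √(2·9.81·1.65/1.5) ≈ 4.65 m/s.

v ≈ 4.65 m/s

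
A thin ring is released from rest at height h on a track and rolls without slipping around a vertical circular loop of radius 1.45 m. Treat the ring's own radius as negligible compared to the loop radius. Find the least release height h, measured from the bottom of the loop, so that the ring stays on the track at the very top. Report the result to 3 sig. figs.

h_min ≈ 4.35 m

Here I = MR², so the shape factor k = I/(MR²) = 1.
At the top, contact is just lost when gravity alone supplies the centripetal force: Mg = Mv_top²/r, i.e. v_top² = gr.
With ω = v/R, the kinetic energy at speed v is ½(1+k)Mv² = Mv².
Energy conservation from release (height h) to the top (height 2r): Mgh = Mg(2r) + M·gr.
Thus h_min = 2r + (1+k)r/2 = r(2 + 2/2) = 1.45 × 3 ≈ 4.35 m.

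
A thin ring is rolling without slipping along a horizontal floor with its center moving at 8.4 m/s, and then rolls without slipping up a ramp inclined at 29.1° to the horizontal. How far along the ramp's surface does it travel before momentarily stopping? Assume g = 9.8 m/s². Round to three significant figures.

With I = MR², the ratio k = I/(MR²) is 1.
Pure rolling means v = ωR; then KE = ½Mv² + ½I(v/R)² = ½(1+k)Mv² = Mv².
Setting this equal to Mgh gives the vertical rise h = (1+k)v₀²/(2g) = 2×8.4²/(2×9.8) = 7.2 m.
Along the incline, d = h/sinθ = 7.2/sin29.1° ≈ 14.8 m.

d ≈ 14.8 m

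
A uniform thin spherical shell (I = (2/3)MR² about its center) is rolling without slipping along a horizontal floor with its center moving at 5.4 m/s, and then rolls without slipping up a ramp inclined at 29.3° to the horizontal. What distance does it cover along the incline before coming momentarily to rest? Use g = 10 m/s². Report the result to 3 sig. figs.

The moment of inertia is (2/3)MR², giving k ≡ I/(MR²) = 2/3.
Pure rolling means v = ωR; then KE = ½Mv² + ½I(v/R)² = ½(1+k)Mv² = (5/6)Mv².
Setting this equal to Mgh gives the vertical rise h = (1+k)v₀²/(2g) = 1.667×5.4²/(2×10) = 2.43 m.
Along the incline, d = h/sinθ = 2.43/sin29.3° ≈ 4.97 m.

d ≈ 4.97 m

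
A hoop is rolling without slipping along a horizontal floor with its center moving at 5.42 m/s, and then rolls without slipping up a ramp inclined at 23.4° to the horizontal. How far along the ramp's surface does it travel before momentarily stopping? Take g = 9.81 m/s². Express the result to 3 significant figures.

d ≈ 7.54 m

For this body I = MR², i.e. k = I/(MR²) = 1.
The rolling condition ω = v/R makes the rotational term ½I(v/R)² = ½kMv², so KE_total = ½(1+k)Mv² = Mv².
Setting this equal to Mgh gives the vertical rise h = (1+k)v₀²/(2g) = 2×5.42²/(2×9.81) = 2.995 m.
Along the incline, d = h/sinθ = 2.995/sin23.4° ≈ 7.54 m.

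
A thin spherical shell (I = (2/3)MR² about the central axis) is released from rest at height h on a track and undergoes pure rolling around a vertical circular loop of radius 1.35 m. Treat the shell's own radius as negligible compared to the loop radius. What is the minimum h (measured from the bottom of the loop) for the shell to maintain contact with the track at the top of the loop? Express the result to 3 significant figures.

h_min ≈ 3.83 m

With I = (2/3)MR², the ratio k = I/(MR²) is 2/3.
At the top of the loop, the minimum-contact condition is Mg = Mv_top²/r, so v_top² = gr.
With ω = v/R, the kinetic energy at speed v is ½(1+k)Mv² = (5/6)Mv².
Energy conservation from release (height h) to the top (height 2r): Mgh = Mg(2r) + (5/6)M·gr.
Thus h_min = 2r + (1+k)r/2 = r(2 + 1.667/2) = 1.35 × 2.833 ≈ 3.83 m.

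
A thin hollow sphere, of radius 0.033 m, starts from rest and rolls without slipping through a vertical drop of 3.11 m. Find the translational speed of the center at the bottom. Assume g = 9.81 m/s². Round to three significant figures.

v ≈ 6.05 m/s

With I = (2/3)MR², the ratio k = I/(MR²) is 2/3.
Rolling without slipping gives ω = v/R, so the total kinetic energy is ½Mv² + ½Iω² = ½(1+k)Mv² = (5/6)Mv².
Setting Mgh = (5/6)Mv² gives v = √(2gh/(1+k)) = √(2·9.81·3.11/1.667) ≈ 6.05 m/s.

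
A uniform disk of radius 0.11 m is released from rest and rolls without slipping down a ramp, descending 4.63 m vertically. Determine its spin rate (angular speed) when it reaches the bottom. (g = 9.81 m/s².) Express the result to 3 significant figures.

The moment of inertia is (1/2)MR², giving k ≡ I/(MR²) = 0.5.
Rolling without slipping gives ω = v/R, so the total kinetic energy is ½Mv² + ½Iω² = ½(1+k)Mv² = (3/4)Mv².
Energy conservation Mgh = ½(1+k)Mv² gives v = √(2gh/(1+k)) = √(2 × 9.81 × 4.63 / 1.5) = 7.782 m/s.
The angular speed follows from ω = v/R = 7.782/0.11 ≈ 70.7 rad/s.

ω ≈ 70.7 rad/s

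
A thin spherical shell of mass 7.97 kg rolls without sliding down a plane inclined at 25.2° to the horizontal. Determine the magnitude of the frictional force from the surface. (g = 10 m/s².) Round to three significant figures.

f ≈ 13.6 N

For this body I = (2/3)MR², i.e. k = I/(MR²) = 2/3.
Translational: Mg sinθ − f = Ma. Rotational about the CM: fR = Iα = kMRa, so f = kMa.
Combining, a = g sinθ/(1+k) and f = kMa = kMg sinθ/(1+k).
f = (2/3) × 7.97 × 10 × sin25.2° / 1.667 ≈ 13.6 N.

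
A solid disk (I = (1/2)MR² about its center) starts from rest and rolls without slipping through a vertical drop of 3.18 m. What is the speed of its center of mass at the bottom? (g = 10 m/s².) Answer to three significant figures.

v ≈ 6.51 m/s

For this body I = (1/2)MR², i.e. k = I/(MR²) = 0.5.
Pure rolling means v = ωR; then KE = ½Mv² + ½I(v/R)² = ½(1+k)Mv² = (3/4)Mv².
Setting Mgh = (3/4)Mv² gives v = √(2gh/(1+k)) = √(2·10·3.18/1.5) ≈ 6.51 m/s.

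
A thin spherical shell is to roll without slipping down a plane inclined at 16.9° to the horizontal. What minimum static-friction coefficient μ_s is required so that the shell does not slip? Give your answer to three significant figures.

With I = (2/3)MR², the ratio k = I/(MR²) is 2/3.
Along the incline Mg sinθ − f = Ma, and torque about the center fR = Iα = kMR²(a/R) gives f = kMa.
These give a = g sinθ/(1+k) and the required friction f = kMg sinθ/(1+k).
With N = Mg cosθ, the no-slip condition f ≤ μN gives μ_min = f/N = k tanθ/(1+k).
μ_min = (2/3) × tan16.9° / 1.667 ≈ 0.122.

μ_min ≈ 0.122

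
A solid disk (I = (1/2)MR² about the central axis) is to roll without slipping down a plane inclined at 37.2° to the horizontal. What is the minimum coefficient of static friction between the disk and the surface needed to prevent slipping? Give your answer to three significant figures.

μ_min ≈ 0.253

For this body I = (1/2)MR², i.e. k = I/(MR²) = 0.5.
Translational: Mg sinθ − f = Ma. Rotational about the CM: fR = Iα = kMRa, so f = kMa.
These give a = g sinθ/(1+k) and the required friction f = kMg sinθ/(1+k).
With N = Mg cosθ, the no-slip condition f ≤ μN gives μ_min = f/N = k tanθ/(1+k).
μ_min = 0.5 × tan37.2° / 1.5 ≈ 0.253.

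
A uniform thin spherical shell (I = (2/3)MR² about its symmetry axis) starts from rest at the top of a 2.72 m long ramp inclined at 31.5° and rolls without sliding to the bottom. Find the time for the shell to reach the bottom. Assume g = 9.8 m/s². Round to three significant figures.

t ≈ 1.33 s

The moment of inertia is (2/3)MR², giving k ≡ I/(MR²) = 2/3.
Along the incline Mg sinθ − f = Ma, and torque about the center fR = Iα = kMR²(a/R) gives f = kMa.
Hence a = g sinθ/(1+k) = 9.8×sin31.5°/1.667 = 3.072 m/s².
Starting from rest, L = ½at², so t = √(2L/a) = √(2×2.72/3.072) ≈ 1.33 s.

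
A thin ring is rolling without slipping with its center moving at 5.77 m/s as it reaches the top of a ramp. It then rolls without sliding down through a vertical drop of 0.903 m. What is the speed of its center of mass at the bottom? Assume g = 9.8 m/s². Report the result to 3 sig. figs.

v ≈ 6.49 m/s

Here I = MR², so the shape factor k = I/(MR²) = 1.
Pure rolling means v = ωR; then KE = ½Mv² + ½I(v/R)² = ½(1+k)Mv² = Mv².
Conserving energy between top and bottom: Mv² = Mv₀² + Mgh, hence v² = v₀² + 2gh/(1+k).
v = √(5.77² + 2×9.8×0.903/2) = √42.14 ≈ 6.49 m/s.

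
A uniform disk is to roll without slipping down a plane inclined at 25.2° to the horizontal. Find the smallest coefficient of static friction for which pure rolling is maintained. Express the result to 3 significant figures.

μ_min ≈ 0.157

Here I = (1/2)MR², so the shape factor k = I/(MR²) = 0.5.
Along the incline Mg sinθ − f = Ma, and torque about the center fR = Iα = kMR²(a/R) gives f = kMa.
These give a = g sinθ/(1+k) and the required friction f = kMg sinθ/(1+k).
With N = Mg cosθ, the no-slip condition f ≤ μN gives μ_min = f/N = k tanθ/(1+k).
μ_min = 0.5 × tan25.2° / 1.5 ≈ 0.157.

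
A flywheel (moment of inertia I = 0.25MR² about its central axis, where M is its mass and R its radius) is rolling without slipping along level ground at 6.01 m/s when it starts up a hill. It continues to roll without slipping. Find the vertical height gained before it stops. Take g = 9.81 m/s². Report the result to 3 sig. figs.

Here I = 0.25MR², so the shape factor k = I/(MR²) = 0.25.
Since it rolls without slipping, ω = v/R and KE = ½Mv² + ½Iω² = ½(1+k)Mv² = (5/8)Mv².
All of this converts to potential energy at the highest point: (5/8)Mv₀² = Mgh.
Thus h = (1+k)v₀²/(2g) = 1.25 × 6.01² / (2 × 9.81) ≈ 2.30 m.

h ≈ 2.30 m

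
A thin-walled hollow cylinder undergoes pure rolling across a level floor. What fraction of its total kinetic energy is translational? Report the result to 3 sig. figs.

For this body I = MR², i.e. k = I/(MR²) = 1.
Since ω = v/R, the translational part is ½Mv² and the rotational part is ½I(v/R)² = ½kMv²; the total is ½(1+k)Mv².
The translational fraction is therefore 1/(1+k) = 1/2 ≈ 0.500.

fraction ≈ 0.500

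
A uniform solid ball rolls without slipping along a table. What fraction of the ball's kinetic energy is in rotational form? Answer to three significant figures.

The moment of inertia is (2/5)MR², giving k ≡ I/(MR²) = 0.4.
Since ω = v/R, the translational part is ½Mv² and the rotational part is ½I(v/R)² = ½kMv²; the total is ½(1+k)Mv².
The rotational fraction is therefore k/(1+k) = 0.4/1.4 ≈ 0.286.

fraction ≈ 0.286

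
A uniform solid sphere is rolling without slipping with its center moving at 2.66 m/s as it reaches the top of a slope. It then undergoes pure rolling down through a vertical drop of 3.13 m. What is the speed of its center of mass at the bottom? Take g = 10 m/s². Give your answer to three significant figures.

The moment of inertia is (2/5)MR², giving k ≡ I/(MR²) = 0.4.
The rolling condition ω = v/R makes the rotational term ½I(v/R)² = ½kMv², so KE_total = ½(1+k)Mv² = (7/10)Mv².
Conserving energy between top and bottom: (7/10)Mv² = (7/10)Mv₀² + Mgh, hence v² = v₀² + 2gh/(1+k).
v = √(2.66² + 2×10×3.13/1.4) = √51.79 ≈ 7.20 m/s.

v ≈ 7.20 m/s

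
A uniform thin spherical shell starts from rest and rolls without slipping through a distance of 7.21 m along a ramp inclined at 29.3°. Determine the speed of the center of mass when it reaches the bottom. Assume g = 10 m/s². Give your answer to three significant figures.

v ≈ 6.51 m/s

Here I = (2/3)MR², so the shape factor k = I/(MR²) = 2/3.
Pure rolling means v = ωR; then KE = ½Mv² + ½I(v/R)² = ½(1+k)Mv² = (5/6)Mv².
The vertical drop is h = L sinθ = 7.21 × sin29.3° = 3.528 m.
Energy conservation: Mgh = (5/6)Mv², so v = √(2gh/(1+k)) = √(2 × 10 × 3.528 / 1.667) ≈ 6.51 m/s.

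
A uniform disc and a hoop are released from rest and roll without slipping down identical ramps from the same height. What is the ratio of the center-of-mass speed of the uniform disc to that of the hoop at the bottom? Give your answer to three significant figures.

v_ratio ≈ 1.15

Each satisfies Mgh = ½(1+k)Mv² with k = I/(MR²), so v ∝ 1/√(1+k).
For the uniform disc k = 0.5; for the hoop k = 1.
v₁/v₂ = √((1+k₂)/(1+k₁)) = √(2/1.5) ≈ 1.15.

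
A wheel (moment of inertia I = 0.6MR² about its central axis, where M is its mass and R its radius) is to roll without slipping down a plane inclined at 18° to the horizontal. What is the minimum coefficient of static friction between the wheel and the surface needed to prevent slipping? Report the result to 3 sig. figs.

μ_min ≈ 0.122

For this body I = 0.6MR², i.e. k = I/(MR²) = 0.6.
Newton's second law down the slope: Mg sinθ − f = Ma. The torque equation fR = Iα (with α = a/R) gives f = kMa.
These give a = g sinθ/(1+k) and the required friction f = kMg sinθ/(1+k).
With N = Mg cosθ, the no-slip condition f ≤ μN gives μ_min = f/N = k tanθ/(1+k).
μ_min = 0.6 × tan18° / 1.6 ≈ 0.122.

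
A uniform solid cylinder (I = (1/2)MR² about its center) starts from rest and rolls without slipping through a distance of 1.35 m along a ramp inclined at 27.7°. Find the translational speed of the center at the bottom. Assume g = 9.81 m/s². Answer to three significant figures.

Here I = (1/2)MR², so the shape factor k = I/(MR²) = 0.5.
Since it rolls without slipping, ω = v/R and KE = ½Mv² + ½Iω² = ½(1+k)Mv² = (3/4)Mv².
The vertical drop is h = L sinθ = 1.35 × sin27.7° = 0.6275 m.
Energy conservation: Mgh = (3/4)Mv², so v = √(2gh/(1+k)) = √(2 × 9.81 × 0.6275 / 1.5) ≈ 2.86 m/s.

v ≈ 2.86 m/s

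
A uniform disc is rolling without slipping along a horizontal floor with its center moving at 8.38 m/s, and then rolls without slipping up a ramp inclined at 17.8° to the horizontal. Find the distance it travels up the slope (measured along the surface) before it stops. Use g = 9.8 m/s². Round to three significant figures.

d ≈ 17.6 m

With I = (1/2)MR², the ratio k = I/(MR²) is 0.5.
Pure rolling means v = ωR; then KE = ½Mv² + ½I(v/R)² = ½(1+k)Mv² = (3/4)Mv².
Setting this equal to Mgh gives the vertical rise h = (1+k)v₀²/(2g) = 1.5×8.38²/(2×9.8) = 5.374 m.
The distance along the slope is d = h/sinθ = 5.374/sin17.8° ≈ 17.6 m.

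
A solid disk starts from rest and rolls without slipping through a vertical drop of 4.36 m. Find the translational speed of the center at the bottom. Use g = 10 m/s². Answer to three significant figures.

v ≈ 7.62 m/s

With I = (1/2)MR², the ratio k = I/(MR²) is 0.5.
Rolling without slipping gives ω = v/R, so the total kinetic energy is ½Mv² + ½Iω² = ½(1+k)Mv² = (3/4)Mv².
Energy conservation: Mgh = (3/4)Mv², so v = √(2gh/(1+k)) = √(2 × 10 × 4.36 / 1.5) ≈ 7.62 m/s.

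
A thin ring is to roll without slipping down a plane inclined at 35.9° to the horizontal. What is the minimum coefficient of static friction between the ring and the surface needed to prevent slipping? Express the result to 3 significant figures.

The moment of inertia is MR², giving k ≡ I/(MR²) = 1.
Along the incline Mg sinθ − f = Ma, and torque about the center fR = Iα = kMR²(a/R) gives f = kMa.
These give a = g sinθ/(1+k) and the required friction f = kMg sinθ/(1+k).
With N = Mg cosθ, the no-slip condition f ≤ μN gives μ_min = f/N = k tanθ/(1+k).
μ_min = 1 × tan35.9° / 2 ≈ 0.362.

μ_min ≈ 0.362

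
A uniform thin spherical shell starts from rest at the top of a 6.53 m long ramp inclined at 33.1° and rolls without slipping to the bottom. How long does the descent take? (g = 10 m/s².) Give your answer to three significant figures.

For this body I = (2/3)MR², i.e. k = I/(MR²) = 2/3.
Translational: Mg sinθ − f = Ma. Rotational about the CM: fR = Iα = kMRa, so f = kMa.
Hence a = g sinθ/(1+k) = 10×sin33.1°/1.667 = 3.277 m/s².
With constant a from rest, t = √(2L/a) = √(2·6.53/3.277) ≈ 2.00 s.

t ≈ 2.00 s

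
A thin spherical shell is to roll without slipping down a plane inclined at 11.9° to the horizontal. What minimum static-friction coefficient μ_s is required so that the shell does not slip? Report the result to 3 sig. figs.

μ_min ≈ 0.0843

With I = (2/3)MR², the ratio k = I/(MR²) is 2/3.
Newton's second law down the slope: Mg sinθ − f = Ma. The torque equation fR = Iα (with α = a/R) gives f = kMa.
These give a = g sinθ/(1+k) and the required friction f = kMg sinθ/(1+k).
With N = Mg cosθ, the no-slip condition f ≤ μN gives μ_min = f/N = k tanθ/(1+k).
μ_min = (2/3) × tan11.9° / 1.667 ≈ 0.0843.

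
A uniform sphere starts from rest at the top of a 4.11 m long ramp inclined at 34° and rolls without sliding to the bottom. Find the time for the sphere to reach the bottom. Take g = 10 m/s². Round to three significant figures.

t ≈ 1.43 s

Here I = (2/5)MR², so the shape factor k = I/(MR²) = 0.4.
Along the incline Mg sinθ − f = Ma, and torque about the center fR = Iα = kMR²(a/R) gives f = kMa.
Hence a = g sinθ/(1+k) = 10×sin34°/1.4 = 3.994 m/s².
Starting from rest, L = ½at², so t = √(2L/a) = √(2×4.11/3.994) ≈ 1.43 s.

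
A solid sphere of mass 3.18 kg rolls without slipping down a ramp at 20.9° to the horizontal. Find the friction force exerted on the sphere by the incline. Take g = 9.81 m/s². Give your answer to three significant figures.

f ≈ 3.18 N

Here I = (2/5)MR², so the shape factor k = I/(MR²) = 0.4.
Newton's second law down the slope: Mg sinθ − f = Ma. The torque equation fR = Iα (with α = a/R) gives f = kMa.
Combining, a = g sinθ/(1+k) and f = kMa = kMg sinθ/(1+k).
f = 0.4 × 3.18 × 9.81 × sin20.9° / 1.4 ≈ 3.18 N.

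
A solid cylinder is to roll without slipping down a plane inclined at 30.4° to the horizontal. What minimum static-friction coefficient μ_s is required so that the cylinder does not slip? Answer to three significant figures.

The moment of inertia is (1/2)MR², giving k ≡ I/(MR²) = 0.5.
Newton's second law down the slope: Mg sinθ − f = Ma. The torque equation fR = Iα (with α = a/R) gives f = kMa.
These give a = g sinθ/(1+k) and the required friction f = kMg sinθ/(1+k).
With N = Mg cosθ, the no-slip condition f ≤ μN gives μ_min = f/N = k tanθ/(1+k).
μ_min = 0.5 × tan30.4° / 1.5 ≈ 0.196.

μ_min ≈ 0.196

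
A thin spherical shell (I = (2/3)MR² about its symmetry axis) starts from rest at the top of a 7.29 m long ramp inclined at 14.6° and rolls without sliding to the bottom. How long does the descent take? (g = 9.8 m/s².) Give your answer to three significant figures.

The moment of inertia is (2/3)MR², giving k ≡ I/(MR²) = 2/3.
Along the incline Mg sinθ − f = Ma, and torque about the center fR = Iα = kMR²(a/R) gives f = kMa.
Hence a = g sinθ/(1+k) = 9.8×sin14.6°/1.667 = 1.482 m/s².
Starting from rest, L = ½at², so t = √(2L/a) = √(2×7.29/1.482) ≈ 3.14 s.

t ≈ 3.14 s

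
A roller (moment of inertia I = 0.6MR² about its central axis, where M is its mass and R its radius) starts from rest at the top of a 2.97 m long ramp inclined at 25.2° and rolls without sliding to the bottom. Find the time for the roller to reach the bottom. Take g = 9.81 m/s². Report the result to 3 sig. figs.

For this body I = 0.6MR², i.e. k = I/(MR²) = 0.6.
Along the incline Mg sinθ − f = Ma, and torque about the center fR = Iα = kMR²(a/R) gives f = kMa.
Hence a = g sinθ/(1+k) = 9.81×sin25.2°/1.6 = 2.611 m/s².
Starting from rest, L = ½at², so t = √(2L/a) = √(2×2.97/2.611) ≈ 1.51 s.

t ≈ 1.51 s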